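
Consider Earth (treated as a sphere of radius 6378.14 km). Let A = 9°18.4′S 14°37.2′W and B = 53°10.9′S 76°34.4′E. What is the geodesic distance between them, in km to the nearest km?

9270 km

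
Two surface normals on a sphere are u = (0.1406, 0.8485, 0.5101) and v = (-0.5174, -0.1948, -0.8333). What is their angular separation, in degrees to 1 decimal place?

131.5°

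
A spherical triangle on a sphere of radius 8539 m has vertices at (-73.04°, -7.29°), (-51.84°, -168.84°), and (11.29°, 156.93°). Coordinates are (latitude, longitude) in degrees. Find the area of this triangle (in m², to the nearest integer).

36623306 m²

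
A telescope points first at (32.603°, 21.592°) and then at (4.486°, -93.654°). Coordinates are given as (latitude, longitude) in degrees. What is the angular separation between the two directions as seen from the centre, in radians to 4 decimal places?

Let φ₁ = 0.5690 rad, φ₂ = 0.0783 rad, and Δλ = -2.0114 rad.
Haversine: a = sin²(Δφ/2) + cos φ₁ cos φ₂ sin²(Δλ/2) = 0.0590 + (0.8424)(0.9969)(0.7133) = 0.65803.
Central angle c = 2·arcsin(√a) = 1.89236 rad.
So the angular separation is 1.8924 rad.

1.8924 rad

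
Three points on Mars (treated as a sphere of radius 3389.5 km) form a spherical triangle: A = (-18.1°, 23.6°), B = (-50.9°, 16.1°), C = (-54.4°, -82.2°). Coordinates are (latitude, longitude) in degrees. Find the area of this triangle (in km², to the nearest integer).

Side lengths (central angles): a = 0.9545, b = 1.4687, c = 0.5819 rad; semiperimeter s = 1.5025.
By l'Huilier's theorem, tan(E/4) = √[tan(s/2) tan((s−a)/2) tan((s−b)/2) tan((s−c)/2)], giving spherical excess E = 0.1876 rad.
Area = E·R² = 0.1876 × (3389.5)² ≈ 2155744 km².

2155744 km²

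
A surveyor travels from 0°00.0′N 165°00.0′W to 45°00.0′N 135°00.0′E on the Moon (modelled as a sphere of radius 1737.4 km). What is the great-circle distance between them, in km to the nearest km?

2101 km

Let φ₁ = 0.0000 rad, φ₂ = 0.7854 rad, and Δλ = -1.0472 rad.
Haversine: a = sin²(Δφ/2) + cos φ₁ cos φ₂ sin²(Δλ/2) = 0.1464 + (1.0000)(0.7071)(0.2500) = 0.32322.
Central angle c = 2·arcsin(√a) = 1.20943 rad.
Distance = R·c = 1737.4 × 1.2094 ≈ 2101 km.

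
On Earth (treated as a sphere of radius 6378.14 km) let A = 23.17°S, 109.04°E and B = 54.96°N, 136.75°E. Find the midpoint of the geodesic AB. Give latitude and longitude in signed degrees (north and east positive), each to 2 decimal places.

Central angle δ = 1.4251 rad. Interpolating on the sphere with fraction f = 0.5:
P = [sin((1−f)δ)·A + sin(fδ)·B] / sin δ = 0.6608·A + 0.6608·B in Cartesian coordinates,
giving P = (-0.4745, 0.8342, 0.2810), i.e. latitude 16.32°, longitude 119.63°.

16.32°, 119.63°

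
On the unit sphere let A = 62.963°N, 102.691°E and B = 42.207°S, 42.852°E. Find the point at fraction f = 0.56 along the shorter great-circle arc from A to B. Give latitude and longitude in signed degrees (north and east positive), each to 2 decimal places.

Central angle δ = 2.0144 rad. Interpolating on the sphere with fraction f = 0.56:
P = [sin((1−f)δ)·A + sin(fδ)·B] / sin δ = 0.8578·A + 1.0004·B in Cartesian coordinates,
giving P = (0.4576, 0.8844, 0.0920), i.e. latitude 5.28°, longitude 62.64°.

5.28°, 62.64°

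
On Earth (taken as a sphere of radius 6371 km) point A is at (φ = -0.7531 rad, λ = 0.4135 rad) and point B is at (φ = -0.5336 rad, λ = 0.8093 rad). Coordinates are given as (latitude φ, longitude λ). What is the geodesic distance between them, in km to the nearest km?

2442 km

In radians: φ₁ = -0.7531, φ₂ = -0.5336, Δλ = 22.678° = 0.3958 rad.
cos c = sin φ₁ sin φ₂ + cos φ₁ cos φ₂ cos Δλ = (-0.6839)(-0.5086) + (0.7296)(0.8610)(0.9227) = 0.92744,
so c = arccos(0.92744) = 0.38328 rad.
Distance = R·c = 6371 × 0.3833 ≈ 2442 km.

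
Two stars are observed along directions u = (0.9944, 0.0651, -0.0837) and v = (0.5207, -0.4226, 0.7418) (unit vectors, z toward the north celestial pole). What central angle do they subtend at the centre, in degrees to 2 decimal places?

64.65°

u·v = 0.4282; |u| = 1.0000, |v| = 1.0000.
cos θ = (u·v)/(|u||v|) = 0.4282, so θ = 64.65°.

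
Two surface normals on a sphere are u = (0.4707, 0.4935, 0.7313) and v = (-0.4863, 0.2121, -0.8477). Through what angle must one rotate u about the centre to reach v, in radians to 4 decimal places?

2.4101 rad

u·v = -0.7442; |u| = 1.0000, |v| = 1.0000.
cos θ = (u·v)/(|u||v|) = -0.7442, so θ = 2.4101 rad.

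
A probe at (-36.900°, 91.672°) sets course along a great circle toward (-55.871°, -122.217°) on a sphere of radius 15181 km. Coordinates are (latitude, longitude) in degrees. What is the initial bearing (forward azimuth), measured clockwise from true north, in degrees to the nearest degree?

162°

Δλ = 146.111° = 2.5501 rad.
y = sin Δλ · cos φ₂ = (0.5576)(0.5611) = 0.3128
x = cos φ₁ sin φ₂ − sin φ₁ cos φ₂ cos Δλ = (0.7997)(-0.8278) − (-0.6004)(0.5611)(-0.8301) = -0.9416
θ = atan2(y, x) = 161.62°, so the bearing is 162°.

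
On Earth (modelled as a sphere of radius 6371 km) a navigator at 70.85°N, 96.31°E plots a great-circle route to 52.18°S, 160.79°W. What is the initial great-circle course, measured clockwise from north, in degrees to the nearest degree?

With φ₁ = 1.2366, φ₂ = -0.9107, Δλ = 1.7959 rad, the forward-azimuth formula gives
θ = atan2( sin Δλ cos φ₂ , cos φ₁ sin φ₂ − sin φ₁ cos φ₂ cos Δλ ) = atan2(0.5977, -0.1298) = 102.25°.
So the initial bearing is 102°.

102°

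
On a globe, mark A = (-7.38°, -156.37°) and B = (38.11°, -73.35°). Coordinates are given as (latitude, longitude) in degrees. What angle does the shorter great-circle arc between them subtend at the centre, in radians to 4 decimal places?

1.5552 rad

With latitudes φ₁ = -7.380°, φ₂ = 38.110° and longitude difference Δλ = 83.020°:
cos c = sin φ₁ sin φ₂ + cos φ₁ cos φ₂ cos Δλ = (-0.1284)(0.6172) + (0.9917)(0.7868)(0.1215) = 0.01555,
so c = arccos(0.01555) = 1.55525 rad.
So the angular separation is 1.5552 rad.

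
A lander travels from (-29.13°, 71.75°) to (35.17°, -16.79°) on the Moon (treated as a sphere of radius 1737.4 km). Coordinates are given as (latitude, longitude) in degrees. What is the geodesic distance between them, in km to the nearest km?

3190 km

With latitudes φ₁ = -29.130°, φ₂ = 35.170° and longitude difference Δλ = -88.540°:
cos c = sin φ₁ sin φ₂ + cos φ₁ cos φ₂ cos Δλ = (-0.4868)(0.5760) + (0.8735)(0.8174)(0.0255) = -0.26220,
so c = arccos(-0.26220) = 1.83610 rad.
Distance = R·c = 1737.4 × 1.8361 ≈ 3190 km.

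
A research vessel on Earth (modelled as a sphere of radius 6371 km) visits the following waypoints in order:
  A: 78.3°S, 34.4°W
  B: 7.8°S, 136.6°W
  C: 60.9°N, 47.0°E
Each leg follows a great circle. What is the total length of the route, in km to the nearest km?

Leg A→B: central angle 1.4802 rad, distance 9430.6 km.
Leg B→C: central angle 2.2136 rad, distance 14103.1 km.
Total: 9430.6 + 14103.1 ≈ 23534 km.

23534 km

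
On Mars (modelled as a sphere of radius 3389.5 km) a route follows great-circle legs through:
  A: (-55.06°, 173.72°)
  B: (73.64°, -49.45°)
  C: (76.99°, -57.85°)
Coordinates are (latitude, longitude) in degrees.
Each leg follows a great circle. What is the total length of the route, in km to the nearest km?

Leg A→B: central angle 2.7003 rad, distance 9152.8 km.
Leg B→C: central angle 0.0691 rad, distance 234.3 km.
Total: 9152.8 + 234.3 ≈ 9387 km.

9387 km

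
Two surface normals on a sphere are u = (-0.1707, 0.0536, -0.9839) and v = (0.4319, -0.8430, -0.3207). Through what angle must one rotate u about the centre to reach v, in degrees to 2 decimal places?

u·v = 0.1966; |u| = 1.0000, |v| = 1.0000.
cos θ = (u·v)/(|u||v|) = 0.1966, so θ = 78.66°.

78.66°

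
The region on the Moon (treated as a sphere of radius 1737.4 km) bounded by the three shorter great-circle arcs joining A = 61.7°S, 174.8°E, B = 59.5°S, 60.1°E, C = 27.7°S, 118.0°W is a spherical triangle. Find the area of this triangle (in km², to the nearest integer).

1223225 km²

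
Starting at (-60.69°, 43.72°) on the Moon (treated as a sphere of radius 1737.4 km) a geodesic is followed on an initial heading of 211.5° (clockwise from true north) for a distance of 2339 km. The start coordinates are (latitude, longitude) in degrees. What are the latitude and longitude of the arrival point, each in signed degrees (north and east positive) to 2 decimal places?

-36.95°, -96.68°

Angular distance δ = d/R = 2339/1737.4 = 1.34626 rad; initial bearing θ = 3.6914 rad.
sin φ₂ = sin φ₁ cos δ + cos φ₁ sin δ cos θ = (-0.8720)(0.2226) + (0.4895)(0.9749)(-0.8526) = -0.6011, so φ₂ = -36.95°.
Δλ = atan2(sin θ sin δ cos φ₁, cos δ − sin φ₁ sin φ₂) = atan2(-0.2494, -0.3015) = -140.404°.
λ₂ = 43.720° − 140.404° = -96.68°.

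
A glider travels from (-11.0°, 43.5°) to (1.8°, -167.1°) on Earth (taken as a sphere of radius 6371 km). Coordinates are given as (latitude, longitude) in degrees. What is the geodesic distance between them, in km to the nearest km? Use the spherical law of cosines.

16486 km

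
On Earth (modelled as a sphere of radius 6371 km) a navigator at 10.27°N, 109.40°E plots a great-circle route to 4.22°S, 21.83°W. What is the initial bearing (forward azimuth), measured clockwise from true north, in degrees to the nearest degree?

With φ₁ = 0.1792, φ₂ = -0.0737, Δλ = -2.2904 rad, the forward-azimuth formula gives
θ = atan2( sin Δλ cos φ₂ , cos φ₁ sin φ₂ − sin φ₁ cos φ₂ cos Δλ ) = atan2(-0.7500, 0.0448) = -86.58°.
Adding 360° brings this into [0°, 360°): 273°.

273°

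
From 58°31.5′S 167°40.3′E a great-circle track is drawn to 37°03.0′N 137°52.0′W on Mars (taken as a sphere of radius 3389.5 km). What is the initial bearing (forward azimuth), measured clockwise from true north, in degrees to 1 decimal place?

42.4°

Δλ = 54.462° = 0.9505 rad.
y = sin Δλ · cos φ₂ = (0.8137)(0.7981) = 0.6494
x = cos φ₁ sin φ₂ − sin φ₁ cos φ₂ cos Δλ = (0.5221)(0.6025) − (-0.8529)(0.7981)(0.5812) = 0.7102
θ = atan2(y, x) = 42.44°, so the bearing is 42.4°.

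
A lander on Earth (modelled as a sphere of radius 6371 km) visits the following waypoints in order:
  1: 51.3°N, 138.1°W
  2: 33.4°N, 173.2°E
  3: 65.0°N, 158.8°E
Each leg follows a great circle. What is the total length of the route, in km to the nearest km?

Leg 1→2: central angle 0.6855 rad, distance 4367.1 km.
Leg 2→3: central angle 0.5723 rad, distance 3646.3 km.
Total: 4367.1 + 3646.3 ≈ 8013 km.

8013 km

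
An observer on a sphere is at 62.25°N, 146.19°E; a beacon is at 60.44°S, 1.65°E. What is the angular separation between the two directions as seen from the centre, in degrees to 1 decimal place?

163.1°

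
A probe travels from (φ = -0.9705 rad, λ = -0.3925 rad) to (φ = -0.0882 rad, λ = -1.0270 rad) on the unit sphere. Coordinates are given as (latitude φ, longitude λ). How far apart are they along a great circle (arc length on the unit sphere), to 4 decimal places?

In radians: φ₁ = -0.9705, φ₂ = -0.0882, Δλ = -36.354° = -0.6345 rad.
Haversine: a = sin²(Δφ/2) + cos φ₁ cos φ₂ sin²(Δλ/2) = 0.1823 + (0.5649)(0.9961)(0.0973) = 0.23707.
Central angle c = 2·arcsin(√a) = 1.01707 rad.
On the unit sphere the arc length equals the central angle: 1.0171.

1.0171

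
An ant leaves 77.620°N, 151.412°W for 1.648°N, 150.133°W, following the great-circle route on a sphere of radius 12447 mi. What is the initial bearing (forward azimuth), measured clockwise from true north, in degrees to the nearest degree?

179°

With φ₁ = 1.3547, φ₂ = 0.0288, Δλ = 0.0223 rad, the forward-azimuth formula gives
θ = atan2( sin Δλ cos φ₂ , cos φ₁ sin φ₂ − sin φ₁ cos φ₂ cos Δλ ) = atan2(0.0223, -0.9699) = 178.68°.
So the initial bearing is 179°.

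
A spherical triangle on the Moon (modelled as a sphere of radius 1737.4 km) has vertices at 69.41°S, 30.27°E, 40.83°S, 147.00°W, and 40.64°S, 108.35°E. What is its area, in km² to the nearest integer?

1787245 km²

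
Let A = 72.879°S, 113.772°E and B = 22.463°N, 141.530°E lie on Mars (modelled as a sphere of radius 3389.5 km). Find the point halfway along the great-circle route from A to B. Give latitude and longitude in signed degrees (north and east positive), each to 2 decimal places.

Central angle δ = 1.6955 rad. Interpolating on the sphere with fraction f = 0.5:
P = [sin((1−f)δ)·A + sin(fδ)·B] / sin δ = 0.7557·A + 0.7557·B in Cartesian coordinates,
giving P = (-0.6364, 0.6380, -0.4335), i.e. latitude -25.69°, longitude 134.93°.

-25.69°, 134.93°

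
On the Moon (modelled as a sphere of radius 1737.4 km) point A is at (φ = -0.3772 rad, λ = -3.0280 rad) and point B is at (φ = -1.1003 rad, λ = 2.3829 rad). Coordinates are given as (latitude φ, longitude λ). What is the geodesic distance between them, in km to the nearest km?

1613 km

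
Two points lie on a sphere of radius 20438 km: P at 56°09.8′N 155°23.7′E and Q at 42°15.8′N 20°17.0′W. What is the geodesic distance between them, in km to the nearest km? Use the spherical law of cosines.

29074 km

In radians: φ₁ = 0.9802, φ₂ = 0.7376, Δλ = -175.678° = -3.0662 rad.
cos c = sin φ₁ sin φ₂ + cos φ₁ cos φ₂ cos Δλ = (0.8306)(0.6725) + (0.5568)(0.7401)(-0.9972) = 0.14772,
so c = arccos(0.14772) = 1.42254 rad.
Distance = R·c = 20438 × 1.4225 ≈ 29074 km.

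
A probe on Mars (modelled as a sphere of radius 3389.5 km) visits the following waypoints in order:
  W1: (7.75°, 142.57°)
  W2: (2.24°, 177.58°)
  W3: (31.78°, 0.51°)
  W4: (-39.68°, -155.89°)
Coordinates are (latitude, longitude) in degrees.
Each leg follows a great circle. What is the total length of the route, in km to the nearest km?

Leg W1→W2: central angle 0.6160 rad, distance 2087.8 km.
Leg W2→W3: central angle 2.5458 rad, distance 8629.2 km.
Leg W3→W4: central angle 2.7813 rad, distance 9427.2 km.
Total: 2087.8 + 8629.2 + 9427.2 ≈ 20144 km.

20144 km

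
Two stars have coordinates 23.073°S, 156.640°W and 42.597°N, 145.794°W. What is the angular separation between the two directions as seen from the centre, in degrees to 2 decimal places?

66.43°

With latitudes φ₁ = -23.073°, φ₂ = 42.597° and longitude difference Δλ = 10.846°:
Haversine: a = sin²(Δφ/2) + cos φ₁ cos φ₂ sin²(Δλ/2) = 0.2940 + (0.9200)(0.7361)(0.0089) = 0.30005.
Central angle c = 2·arcsin(√a) = 1.15940 rad.
So the angular separation is 66.43°.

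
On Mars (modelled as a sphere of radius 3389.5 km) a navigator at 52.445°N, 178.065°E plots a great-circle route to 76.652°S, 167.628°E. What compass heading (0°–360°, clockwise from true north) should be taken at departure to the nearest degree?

Δλ = -10.437° = -0.1822 rad.
y = sin Δλ · cos φ₂ = (-0.1812)(0.2309) = -0.0418
x = cos φ₁ sin φ₂ − sin φ₁ cos φ₂ cos Δλ = (0.6095)(-0.9730) − (0.7928)(0.2309)(0.9835) = -0.7731
θ = atan2(y, x) = -176.90°; adding 360° gives 183°.

183°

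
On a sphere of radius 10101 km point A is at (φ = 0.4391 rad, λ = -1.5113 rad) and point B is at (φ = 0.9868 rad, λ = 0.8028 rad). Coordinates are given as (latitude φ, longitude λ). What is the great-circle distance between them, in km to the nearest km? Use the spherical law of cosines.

15695 km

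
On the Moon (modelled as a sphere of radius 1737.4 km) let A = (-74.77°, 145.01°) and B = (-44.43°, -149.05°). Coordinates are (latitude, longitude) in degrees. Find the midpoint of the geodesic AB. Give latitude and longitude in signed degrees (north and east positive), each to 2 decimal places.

The central angle between A and B is δ = 0.7198 rad.
With f = 0.5, the slerp weights are sin((1−f)δ)/sin δ = 0.5342 and sin(fδ)/sin δ = 0.5342.
Weighted sum of the unit vectors: (0.5342)·(-0.2152,0.1506,-0.9649) + (0.5342)·(-0.6124,-0.3673,-0.7000) = (-0.4421, -0.1157, -0.8894).
Converting back: φ = atan2(z, √(x²+y²)) = -62.80°, λ = atan2(y, x) = -165.33°.

-62.80°, -165.33°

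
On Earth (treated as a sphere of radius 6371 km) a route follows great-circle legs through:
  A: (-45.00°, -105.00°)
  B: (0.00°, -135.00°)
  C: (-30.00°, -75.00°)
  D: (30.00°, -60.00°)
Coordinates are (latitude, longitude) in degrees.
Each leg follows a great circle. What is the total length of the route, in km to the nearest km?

19821 km

Leg A→B: central angle 0.9117 rad, distance 5808.7 km.
Leg B→C: central angle 1.1230 rad, distance 7154.4 km.
Leg C→D: central angle 1.0765 rad, distance 6858.1 km.
Total: 5808.7 + 7154.4 + 6858.1 ≈ 19821 km.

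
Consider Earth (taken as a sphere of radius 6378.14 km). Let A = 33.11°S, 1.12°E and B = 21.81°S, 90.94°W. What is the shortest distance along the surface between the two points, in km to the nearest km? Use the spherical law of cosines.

8897 km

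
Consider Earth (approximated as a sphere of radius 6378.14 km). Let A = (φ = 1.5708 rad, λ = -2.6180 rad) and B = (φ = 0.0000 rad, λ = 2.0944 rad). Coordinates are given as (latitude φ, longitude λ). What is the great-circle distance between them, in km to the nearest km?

10019 km

Let φ₁ = 1.5708 rad, φ₂ = 0.0000 rad, and Δλ = -1.5708 rad.
cos c = sin φ₁ sin φ₂ + cos φ₁ cos φ₂ cos Δλ = (1.0000)(0.0000) + (-0.0000)(1.0000)(0.0000) = -0.00000,
so c = arccos(-0.00000) = 1.57080 rad.
Distance = R·c = 6378.14 × 1.5708 ≈ 10019 km.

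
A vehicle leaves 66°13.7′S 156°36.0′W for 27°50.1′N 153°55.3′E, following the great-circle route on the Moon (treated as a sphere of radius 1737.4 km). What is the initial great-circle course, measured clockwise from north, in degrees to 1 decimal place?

Δλ = -49.478° = -0.8636 rad.
y = sin Δλ · cos φ₂ = (-0.7602)(0.8843) = -0.6722
x = cos φ₁ sin φ₂ − sin φ₁ cos φ₂ cos Δλ = (0.4031)(0.4669) − (-0.9152)(0.8843)(0.6497) = 0.7140
θ = atan2(y, x) = -43.27°; adding 360° gives 316.7°.

316.7°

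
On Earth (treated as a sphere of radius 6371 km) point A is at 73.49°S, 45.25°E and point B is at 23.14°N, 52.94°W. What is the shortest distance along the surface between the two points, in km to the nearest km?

12727 km

Let φ₁ = -1.2826 rad, φ₂ = 0.4039 rad, and Δλ = -1.7137 rad.
cos c = sin φ₁ sin φ₂ + cos φ₁ cos φ₂ cos Δλ = (-0.9588)(0.3930) + (0.2842)(0.9195)(-0.1425) = -0.41400,
so c = arccos(-0.41400) = 1.99764 rad.
Distance = R·c = 6371 × 1.9976 ≈ 12727 km.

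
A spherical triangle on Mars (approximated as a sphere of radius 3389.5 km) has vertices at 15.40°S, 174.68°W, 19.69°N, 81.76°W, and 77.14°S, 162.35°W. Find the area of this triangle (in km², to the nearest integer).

15684400 km²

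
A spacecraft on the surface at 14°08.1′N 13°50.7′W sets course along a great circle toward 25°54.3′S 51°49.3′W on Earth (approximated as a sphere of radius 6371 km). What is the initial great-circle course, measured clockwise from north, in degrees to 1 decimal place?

With φ₁ = 0.2467, φ₂ = -0.4521, Δλ = -0.6628 rad, the forward-azimuth formula gives
θ = atan2( sin Δλ cos φ₂ , cos φ₁ sin φ₂ − sin φ₁ cos φ₂ cos Δλ ) = atan2(-0.5535, -0.5968) = -137.16°.
Adding 360° brings this into [0°, 360°): 222.8°.

222.8°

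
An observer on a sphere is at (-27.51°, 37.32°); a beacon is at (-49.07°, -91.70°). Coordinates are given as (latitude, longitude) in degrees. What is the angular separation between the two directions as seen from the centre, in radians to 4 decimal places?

Let φ₁ = -0.4801 rad, φ₂ = -0.8564 rad, and Δλ = -2.2518 rad.
cos c = sin φ₁ sin φ₂ + cos φ₁ cos φ₂ cos Δλ = (-0.4619)(-0.7555) + (0.8869)(0.6551)(-0.6296) = -0.01686,
so c = arccos(-0.01686) = 1.58765 rad.
So the angular separation is 1.5877 rad.

1.5877 rad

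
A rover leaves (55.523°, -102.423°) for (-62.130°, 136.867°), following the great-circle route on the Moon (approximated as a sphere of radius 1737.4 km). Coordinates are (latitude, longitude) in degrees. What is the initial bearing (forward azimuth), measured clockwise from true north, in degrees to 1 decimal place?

232.9°

Δλ = -120.710° = -2.1068 rad.
y = sin Δλ · cos φ₂ = (-0.8598)(0.4675) = -0.4019
x = cos φ₁ sin φ₂ − sin φ₁ cos φ₂ cos Δλ = (0.5661)(-0.8840) − (0.8244)(0.4675)(-0.5107) = -0.3036
θ = atan2(y, x) = -127.07°; adding 360° gives 232.9°.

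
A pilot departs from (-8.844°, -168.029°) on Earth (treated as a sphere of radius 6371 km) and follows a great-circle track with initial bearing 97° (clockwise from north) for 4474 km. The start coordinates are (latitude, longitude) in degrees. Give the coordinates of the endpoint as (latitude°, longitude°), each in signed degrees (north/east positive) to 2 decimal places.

Angular distance δ = d/R = 4474/6371 = 0.70224 rad; initial bearing θ = 1.6930 rad.
sin φ₂ = sin φ₁ cos δ + cos φ₁ sin δ cos θ = (-0.1537)(0.7634) + (0.9881)(0.6459)(-0.1219) = -0.1952, so φ₂ = -11.25°.
Δλ = atan2(sin θ sin δ cos φ₁, cos δ − sin φ₁ sin φ₂) = atan2(0.6335, 0.7334) = 40.820°.
λ₂ = -168.029° + 40.820° = -127.21°.

-11.25°, -127.21°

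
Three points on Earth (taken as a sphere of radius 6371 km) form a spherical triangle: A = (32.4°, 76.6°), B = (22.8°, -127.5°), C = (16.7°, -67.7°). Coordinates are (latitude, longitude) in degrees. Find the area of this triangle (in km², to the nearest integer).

72496578 km²

Side lengths (central angles): a = 0.9818, b = 2.0976, c = 2.0977 rad; semiperimeter s = 2.5886.
By l'Huilier's theorem, tan(E/4) = √[tan(s/2) tan((s−a)/2) tan((s−b)/2) tan((s−c)/2)], giving spherical excess E = 1.7861 rad.
Area = E·R² = 1.7861 × (6371)² ≈ 72496578 km².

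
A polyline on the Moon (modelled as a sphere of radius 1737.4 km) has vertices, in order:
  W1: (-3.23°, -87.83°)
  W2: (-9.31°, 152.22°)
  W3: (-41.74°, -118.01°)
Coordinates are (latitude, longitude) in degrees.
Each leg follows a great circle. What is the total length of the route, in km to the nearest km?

6141 km

Leg W1→W2: central angle 2.0746 rad, distance 3604.4 km.
Leg W2→W3: central angle 1.4599 rad, distance 2536.4 km.
Total: 3604.4 + 2536.4 ≈ 6141 km.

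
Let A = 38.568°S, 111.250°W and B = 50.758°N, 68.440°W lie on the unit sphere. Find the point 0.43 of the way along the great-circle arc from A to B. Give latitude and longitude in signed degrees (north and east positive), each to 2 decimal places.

0.16°, -94.52°

The central angle between A and B is δ = 1.6911 rad.
With f = 0.43, the slerp weights are sin((1−f)δ)/sin δ = 0.8274 and sin(fδ)/sin δ = 0.6696.
Weighted sum of the unit vectors: (0.8274)·(-0.2834,-0.7287,-0.6234) + (0.6696)·(0.2325,-0.5883,0.7745) = (-0.0788, -0.9969, 0.0027).
Converting back: φ = atan2(z, √(x²+y²)) = 0.16°, λ = atan2(y, x) = -94.52°.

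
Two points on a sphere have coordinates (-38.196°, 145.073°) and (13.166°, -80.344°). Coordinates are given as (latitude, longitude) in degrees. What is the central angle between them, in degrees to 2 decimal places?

132.69°

Let φ₁ = -0.6666 rad, φ₂ = 0.2298 rad, and Δλ = 2.3489 rad.
cos c = sin φ₁ sin φ₂ + cos φ₁ cos φ₂ cos Δλ = (-0.6184)(0.2278) + (0.7859)(0.9737)(-0.7019) = -0.67800,
so c = arccos(-0.67800) = 2.31583 rad.
So the angular separation is 132.69°.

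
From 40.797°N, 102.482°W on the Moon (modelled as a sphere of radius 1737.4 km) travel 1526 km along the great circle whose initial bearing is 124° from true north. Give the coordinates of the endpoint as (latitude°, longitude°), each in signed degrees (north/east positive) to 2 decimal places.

5.24°, -62.63°

Angular distance δ = d/R = 1526/1737.4 = 0.87832 rad; initial bearing θ = 2.1642 rad.
sin φ₂ = sin φ₁ cos δ + cos φ₁ sin δ cos θ = (0.6534)(0.6384) + (0.7570)(0.7697)(-0.5592) = 0.0913, so φ₂ = 5.24°.
Δλ = atan2(sin θ sin δ cos φ₁, cos δ − sin φ₁ sin φ₂) = atan2(0.4830, 0.5788) = 39.849°.
λ₂ = -102.482° + 39.849° = -62.63°.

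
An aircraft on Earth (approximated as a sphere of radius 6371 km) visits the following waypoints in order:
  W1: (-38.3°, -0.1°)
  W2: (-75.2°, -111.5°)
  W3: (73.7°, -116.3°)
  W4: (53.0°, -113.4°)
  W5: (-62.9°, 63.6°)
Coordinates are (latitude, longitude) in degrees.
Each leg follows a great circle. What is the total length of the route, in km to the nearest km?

Leg W1→W2: central angle 1.0168 rad, distance 6478.2 km.
Leg W2→W3: central angle 2.5993 rad, distance 16560.0 km.
Leg W3→W4: central angle 0.3619 rad, distance 2305.6 km.
Leg W4→W5: central angle 2.9666 rad, distance 18900.4 km.
Total: 6478.2 + 16560.0 + 2305.6 + 18900.4 ≈ 44244 km.

44244 km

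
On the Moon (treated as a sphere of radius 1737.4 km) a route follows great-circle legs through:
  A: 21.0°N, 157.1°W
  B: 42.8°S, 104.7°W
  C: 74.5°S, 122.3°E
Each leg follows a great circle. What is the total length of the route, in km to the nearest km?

4201 km

Leg A→B: central angle 1.3954 rad, distance 2424.4 km.
Leg B→C: central angle 1.0228 rad, distance 1777.0 km.
Total: 2424.4 + 1777.0 ≈ 4201 km.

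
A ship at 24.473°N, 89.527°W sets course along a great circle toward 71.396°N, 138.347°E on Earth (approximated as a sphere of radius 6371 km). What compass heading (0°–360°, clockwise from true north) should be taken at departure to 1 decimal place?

With φ₁ = 0.4271, φ₂ = 1.2461, Δλ = -2.3060 rad, the forward-azimuth formula gives
θ = atan2( sin Δλ cos φ₂ , cos φ₁ sin φ₂ − sin φ₁ cos φ₂ cos Δλ ) = atan2(-0.2366, 0.9512) = -13.97°.
Adding 360° brings this into [0°, 360°): 346.0°.

346.0°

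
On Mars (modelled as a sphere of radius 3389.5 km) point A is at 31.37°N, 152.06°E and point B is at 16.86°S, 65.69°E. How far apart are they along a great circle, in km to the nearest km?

5661 km

Let φ₁ = 0.5475 rad, φ₂ = -0.2943 rad, and Δλ = -1.5074 rad.
Haversine: a = sin²(Δφ/2) + cos φ₁ cos φ₂ sin²(Δλ/2) = 0.1669 + (0.8538)(0.9570)(0.4683) = 0.54962.
Central angle c = 2·arcsin(√a) = 1.67021 rad.
Distance = R·c = 3389.5 × 1.6702 ≈ 5661 km.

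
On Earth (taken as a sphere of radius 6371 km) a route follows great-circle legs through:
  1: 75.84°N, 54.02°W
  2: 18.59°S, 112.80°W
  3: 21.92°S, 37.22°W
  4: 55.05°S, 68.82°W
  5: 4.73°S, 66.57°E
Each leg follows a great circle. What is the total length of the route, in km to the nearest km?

Leg 1→2: central angle 1.7609 rad, distance 11218.5 km.
Leg 2→3: central angle 1.2260 rad, distance 7811.0 km.
Leg 3→4: central angle 0.7096 rad, distance 4520.8 km.
Leg 4→5: central angle 1.9165 rad, distance 12209.9 km.
Total: 11218.5 + 7811.0 + 4520.8 + 12209.9 ≈ 35760 km.

35760 km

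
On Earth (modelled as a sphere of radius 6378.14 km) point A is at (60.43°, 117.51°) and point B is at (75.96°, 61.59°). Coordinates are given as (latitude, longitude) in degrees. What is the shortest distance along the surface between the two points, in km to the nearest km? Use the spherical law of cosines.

2714 km

With latitudes φ₁ = 60.430°, φ₂ = 75.960° and longitude difference Δλ = -55.920°:
cos c = sin φ₁ sin φ₂ + cos φ₁ cos φ₂ cos Δλ = (0.8698)(0.9701) + (0.4935)(0.2426)(0.5603) = 0.91086,
so c = arccos(0.91086) = 0.42544 rad.
Distance = R·c = 6378.14 × 0.4254 ≈ 2714 km.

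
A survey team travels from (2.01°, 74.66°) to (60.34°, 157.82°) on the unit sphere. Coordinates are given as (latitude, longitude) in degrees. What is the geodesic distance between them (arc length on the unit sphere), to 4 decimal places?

1.4813

Let φ₁ = 0.0351 rad, φ₂ = 1.0531 rad, and Δλ = 1.4514 rad.
cos c = sin φ₁ sin φ₂ + cos φ₁ cos φ₂ cos Δλ = (0.0351)(0.8690) + (0.9994)(0.4949)(0.1191) = 0.08938,
so c = arccos(0.08938) = 1.48130 rad.
On the unit sphere the arc length equals the central angle: 1.4813.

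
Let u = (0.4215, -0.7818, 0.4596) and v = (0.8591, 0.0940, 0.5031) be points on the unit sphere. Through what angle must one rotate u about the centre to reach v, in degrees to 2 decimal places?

58.68°

u·v = 0.5198; |u| = 1.0001, |v| = 1.0000.
cos θ = (u·v)/(|u||v|) = 0.5198, so θ = 58.68°.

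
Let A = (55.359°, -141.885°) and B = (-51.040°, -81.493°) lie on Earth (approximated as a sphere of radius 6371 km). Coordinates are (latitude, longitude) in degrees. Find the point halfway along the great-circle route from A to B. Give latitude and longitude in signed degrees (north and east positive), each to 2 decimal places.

2.50°, -110.01°

The central angle between A and B is δ = 2.0523 rad.
With f = 0.5, the slerp weights are sin((1−f)δ)/sin δ = 0.9651 and sin(fδ)/sin δ = 0.9651.
Weighted sum of the unit vectors: (0.9651)·(-0.4472,-0.3509,0.8227) + (0.9651)·(0.0930,-0.6219,-0.7776) = (-0.3418, -0.9387, 0.0436).
Converting back: φ = atan2(z, √(x²+y²)) = 2.50°, λ = atan2(y, x) = -110.01°.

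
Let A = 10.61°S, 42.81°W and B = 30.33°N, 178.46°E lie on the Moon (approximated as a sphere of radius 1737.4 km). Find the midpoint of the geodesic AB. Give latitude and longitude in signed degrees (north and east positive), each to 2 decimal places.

The central angle between A and B is δ = 2.3900 rad.
With f = 0.5, the slerp weights are sin((1−f)δ)/sin δ = 1.3624 and sin(fδ)/sin δ = 1.3624.
Weighted sum of the unit vectors: (1.3624)·(0.7211,-0.6680,-0.1841) + (1.3624)·(-0.8628,0.0232,0.5050) = (-0.1931, -0.8784, 0.4371).
Converting back: φ = atan2(z, √(x²+y²)) = 25.92°, λ = atan2(y, x) = -102.40°.

25.92°, -102.40°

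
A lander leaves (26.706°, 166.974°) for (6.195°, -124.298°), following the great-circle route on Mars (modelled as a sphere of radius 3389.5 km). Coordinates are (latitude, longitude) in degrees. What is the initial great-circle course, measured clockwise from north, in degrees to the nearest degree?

94°

With φ₁ = 0.4661, φ₂ = 0.1081, Δλ = 1.1995 rad, the forward-azimuth formula gives
θ = atan2( sin Δλ cos φ₂ , cos φ₁ sin φ₂ − sin φ₁ cos φ₂ cos Δλ ) = atan2(0.9264, -0.0657) = 94.06°.
So the initial bearing is 94°.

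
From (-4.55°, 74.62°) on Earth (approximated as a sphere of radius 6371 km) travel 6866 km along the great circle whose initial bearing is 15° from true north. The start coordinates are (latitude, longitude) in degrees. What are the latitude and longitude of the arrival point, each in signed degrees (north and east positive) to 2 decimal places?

54.16°, 97.53°

Angular distance δ = d/R = 6866/6371 = 1.07770 rad; initial bearing θ = 0.2618 rad.
sin φ₂ = sin φ₁ cos δ + cos φ₁ sin δ cos θ = (-0.0793)(0.4734) + (0.9968)(0.8809)(0.9659) = 0.8106, so φ₂ = 54.16°.
Δλ = atan2(sin θ sin δ cos φ₁, cos δ − sin φ₁ sin φ₂) = atan2(0.2273, 0.5377) = 22.913°.
λ₂ = 74.620° + 22.913° = 97.53°.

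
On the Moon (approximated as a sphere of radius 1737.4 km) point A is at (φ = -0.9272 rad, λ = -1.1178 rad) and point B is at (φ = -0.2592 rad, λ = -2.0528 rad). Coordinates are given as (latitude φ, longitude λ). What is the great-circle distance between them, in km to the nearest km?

In radians: φ₁ = -0.9272, φ₂ = -0.2592, Δλ = -53.572° = -0.9350 rad.
Haversine: a = sin²(Δφ/2) + cos φ₁ cos φ₂ sin²(Δλ/2) = 0.1075 + (0.6001)(0.9666)(0.2031) = 0.22527.
Central angle c = 2·arcsin(√a) = 0.98907 rad.
Distance = R·c = 1737.4 × 0.9891 ≈ 1718 km.

1718 km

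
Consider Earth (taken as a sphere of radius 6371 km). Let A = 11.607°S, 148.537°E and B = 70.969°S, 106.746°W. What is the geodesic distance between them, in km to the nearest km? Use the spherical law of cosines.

With latitudes φ₁ = -11.607°, φ₂ = -70.969° and longitude difference Δλ = 104.717°:
cos c = sin φ₁ sin φ₂ + cos φ₁ cos φ₂ cos Δλ = (-0.2012)(-0.9453) + (0.9796)(0.3261)(-0.2540) = 0.10906,
so c = arccos(0.10906) = 1.46152 rad.
Distance = R·c = 6371 × 1.4615 ≈ 9311 km.

9311 km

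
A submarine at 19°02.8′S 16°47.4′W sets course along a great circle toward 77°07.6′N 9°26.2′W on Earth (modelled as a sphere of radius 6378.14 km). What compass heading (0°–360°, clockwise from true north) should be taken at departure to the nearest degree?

Δλ = 7.353° = 0.1283 rad.
y = sin Δλ · cos φ₂ = (0.1280)(0.2228) = 0.0285
x = cos φ₁ sin φ₂ − sin φ₁ cos φ₂ cos Δλ = (0.9453)(0.9749) − (-0.3263)(0.2228)(0.9918) = 0.9936
θ = atan2(y, x) = 1.64°, so the bearing is 2°.

2°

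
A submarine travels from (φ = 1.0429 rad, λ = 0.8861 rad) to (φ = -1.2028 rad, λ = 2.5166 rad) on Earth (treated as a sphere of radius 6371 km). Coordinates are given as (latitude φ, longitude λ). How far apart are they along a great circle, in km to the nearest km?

16098 km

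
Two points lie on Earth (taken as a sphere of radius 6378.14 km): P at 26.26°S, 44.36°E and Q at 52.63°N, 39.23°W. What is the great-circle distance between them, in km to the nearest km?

11901 km

Let φ₁ = -0.4583 rad, φ₂ = 0.9186 rad, and Δλ = -1.4589 rad.
cos c = sin φ₁ sin φ₂ + cos φ₁ cos φ₂ cos Δλ = (-0.4424)(0.7947) + (0.8968)(0.6070)(0.1116) = -0.29086,
so c = arccos(-0.29086) = 1.86592 rad.
Distance = R·c = 6378.14 × 1.8659 ≈ 11901 km.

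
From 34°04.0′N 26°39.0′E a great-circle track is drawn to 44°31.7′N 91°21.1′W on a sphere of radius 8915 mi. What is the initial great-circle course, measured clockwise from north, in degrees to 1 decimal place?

320.7°

With φ₁ = 0.5946, φ₂ = 0.7772, Δλ = -2.0595 rad, the forward-azimuth formula gives
θ = atan2( sin Δλ cos φ₂ , cos φ₁ sin φ₂ − sin φ₁ cos φ₂ cos Δλ ) = atan2(-0.6294, 0.7684) = -39.32°.
Adding 360° brings this into [0°, 360°): 320.7°.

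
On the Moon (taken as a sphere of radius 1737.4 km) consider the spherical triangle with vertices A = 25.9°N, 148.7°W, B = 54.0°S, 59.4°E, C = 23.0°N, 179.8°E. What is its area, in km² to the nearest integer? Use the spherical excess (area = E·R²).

Side lengths (central angles): a = 2.2017, b = 0.5018, c = 2.5319 rad; semiperimeter s = 2.6177.
By l'Huilier's theorem, tan(E/4) = √[tan(s/2) tan((s−a)/2) tan((s−b)/2) tan((s−c)/2)], giving spherical excess E = 0.9612 rad.
Area = E·R² = 0.9612 × (1737.4)² ≈ 2901569 km².

2901569 km²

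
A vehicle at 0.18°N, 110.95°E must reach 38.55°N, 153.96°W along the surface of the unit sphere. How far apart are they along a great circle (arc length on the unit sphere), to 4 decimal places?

1.6383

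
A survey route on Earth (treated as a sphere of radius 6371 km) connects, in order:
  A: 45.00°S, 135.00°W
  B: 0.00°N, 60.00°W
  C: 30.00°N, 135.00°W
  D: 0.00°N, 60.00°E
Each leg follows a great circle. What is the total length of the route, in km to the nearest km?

33723 km

Leg A→B: central angle 1.3867 rad, distance 8835.0 km.
Leg B→C: central angle 1.3447 rad, distance 8567.3 km.
Leg C→D: central angle 2.5617 rad, distance 16320.5 km.
Total: 8835.0 + 8567.3 + 16320.5 ≈ 33723 km.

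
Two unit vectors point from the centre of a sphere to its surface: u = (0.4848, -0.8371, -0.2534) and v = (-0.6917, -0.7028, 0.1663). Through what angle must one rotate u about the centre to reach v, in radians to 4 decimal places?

1.3584 rad

u·v = 0.2108; |u| = 1.0000, |v| = 1.0000.
cos θ = (u·v)/(|u||v|) = 0.2108, so θ = 1.3584 rad.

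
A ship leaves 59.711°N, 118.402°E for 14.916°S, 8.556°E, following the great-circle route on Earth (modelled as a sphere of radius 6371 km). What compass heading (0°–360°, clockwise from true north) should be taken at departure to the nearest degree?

280°

Δλ = -109.846° = -1.9172 rad.
y = sin Δλ · cos φ₂ = (-0.9406)(0.9663) = -0.9089
x = cos φ₁ sin φ₂ − sin φ₁ cos φ₂ cos Δλ = (0.5044)(-0.2574) − (0.8635)(0.9663)(-0.3395) = 0.1534
θ = atan2(y, x) = -80.42°; adding 360° gives 280°.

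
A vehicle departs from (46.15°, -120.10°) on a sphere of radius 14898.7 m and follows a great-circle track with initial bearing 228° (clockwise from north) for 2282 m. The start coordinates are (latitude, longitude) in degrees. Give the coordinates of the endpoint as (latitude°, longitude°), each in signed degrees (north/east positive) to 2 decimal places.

39.94°, -128.60°

Angular distance δ = d/R = 2282/14898.7 = 0.15317 rad; initial bearing θ = 3.9794 rad.
sin φ₂ = sin φ₁ cos δ + cos φ₁ sin δ cos θ = (0.7212)(0.9883) + (0.6928)(0.1526)(-0.6691) = 0.6420, so φ₂ = 39.94°.
Δλ = atan2(sin θ sin δ cos φ₁, cos δ − sin φ₁ sin φ₂) = atan2(-0.0785, 0.5253) = -8.504°.
λ₂ = -120.100° − 8.504° = -128.60°.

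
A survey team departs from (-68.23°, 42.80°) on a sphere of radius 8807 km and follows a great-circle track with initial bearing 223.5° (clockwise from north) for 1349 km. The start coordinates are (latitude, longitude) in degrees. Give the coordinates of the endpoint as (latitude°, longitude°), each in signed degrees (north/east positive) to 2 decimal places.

-73.51°, 21.09°

Angular distance δ = d/R = 1349/8807 = 0.15317 rad; initial bearing θ = 3.9008 rad.
sin φ₂ = sin φ₁ cos δ + cos φ₁ sin δ cos θ = (-0.9287)(0.9883) + (0.3709)(0.1526)(-0.7254) = -0.9589, so φ₂ = -73.51°.
Δλ = atan2(sin θ sin δ cos φ₁, cos δ − sin φ₁ sin φ₂) = atan2(-0.0390, 0.0978) = -21.712°.
λ₂ = 42.800° − 21.712° = 21.09°.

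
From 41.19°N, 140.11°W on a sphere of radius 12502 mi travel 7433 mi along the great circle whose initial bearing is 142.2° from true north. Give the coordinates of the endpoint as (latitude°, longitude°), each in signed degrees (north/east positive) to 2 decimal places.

12.27°, -119.54°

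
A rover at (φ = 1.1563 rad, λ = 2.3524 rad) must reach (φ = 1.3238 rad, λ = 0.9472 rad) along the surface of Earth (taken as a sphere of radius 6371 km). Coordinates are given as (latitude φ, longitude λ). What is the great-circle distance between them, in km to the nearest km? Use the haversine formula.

2818 km

In radians: φ₁ = 1.1563, φ₂ = 1.3238, Δλ = -80.512° = -1.4052 rad.
Haversine: a = sin²(Δφ/2) + cos φ₁ cos φ₂ sin²(Δλ/2) = 0.0070 + (0.4027)(0.2445)(0.4176) = 0.04811.
Central angle c = 2·arcsin(√a) = 0.44230 rad.
Distance = R·c = 6371 × 0.4423 ≈ 2818 km.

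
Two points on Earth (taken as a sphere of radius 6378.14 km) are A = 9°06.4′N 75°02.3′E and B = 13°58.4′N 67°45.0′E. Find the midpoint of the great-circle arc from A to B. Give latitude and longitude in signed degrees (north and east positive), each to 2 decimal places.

11.56°, 71.43°

Central angle δ = 0.1508 rad. Interpolating on the sphere with fraction f = 0.5:
P = [sin((1−f)δ)·A + sin(fδ)·B] / sin δ = 0.5014·A + 0.5014·B in Cartesian coordinates,
giving P = (0.3121, 0.9287, 0.2004), i.e. latitude 11.56°, longitude 71.43°.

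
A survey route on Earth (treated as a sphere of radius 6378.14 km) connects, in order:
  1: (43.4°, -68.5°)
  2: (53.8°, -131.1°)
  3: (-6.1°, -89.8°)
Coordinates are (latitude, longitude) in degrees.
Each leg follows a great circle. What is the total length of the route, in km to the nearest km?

12292 km

Leg 1→2: central angle 0.7198 rad, distance 4591.0 km.
Leg 2→3: central angle 1.2074 rad, distance 7701.1 km.
Total: 4591.0 + 7701.1 ≈ 12292 km.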